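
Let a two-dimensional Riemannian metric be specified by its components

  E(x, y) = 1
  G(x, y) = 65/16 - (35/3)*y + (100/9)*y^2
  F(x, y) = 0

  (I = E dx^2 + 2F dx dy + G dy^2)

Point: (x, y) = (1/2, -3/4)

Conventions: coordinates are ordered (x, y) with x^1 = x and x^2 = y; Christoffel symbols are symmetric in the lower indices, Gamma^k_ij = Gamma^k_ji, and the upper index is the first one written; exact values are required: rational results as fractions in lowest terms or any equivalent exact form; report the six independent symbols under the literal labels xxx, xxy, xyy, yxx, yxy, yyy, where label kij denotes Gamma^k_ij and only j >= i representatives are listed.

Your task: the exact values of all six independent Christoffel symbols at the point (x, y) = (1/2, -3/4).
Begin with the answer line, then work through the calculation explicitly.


Answer: Gamma_xxx = 0, Gamma_xxy = 0, Gamma_xyy = 0, Gamma_yxx = 0, Gamma_yxy = 0, Gamma_yyy = -136/183

E = 1, F = 0, G = 305/16 at the point
E_x = 0, E_y = 0, F_x = 0, F_y = 0, G_x = 0, G_y = -85/3
EG - F^2 = 305/16;  g^inv = (16/305) * [[305/16, 0], [0, 1]]
first-kind symbols [ij,l] = (1/2)(d_i g_jl + d_j g_il - d_l g_ij): [xx,x] = E_x/2 = 0, [xx,y] = F_x - E_y/2 = 0, [xy,x] = E_y/2 = 0, [xy,y] = G_x/2 = 0, [yy,x] = F_y - G_x/2 = 0, [yy,y] = G_y/2 = -85/6
Gamma^x_ij = (G*[ij,x] - F*[ij,y])/(EG - F^2), Gamma^y_ij = (E*[ij,y] - F*[ij,x])/(EG - F^2)


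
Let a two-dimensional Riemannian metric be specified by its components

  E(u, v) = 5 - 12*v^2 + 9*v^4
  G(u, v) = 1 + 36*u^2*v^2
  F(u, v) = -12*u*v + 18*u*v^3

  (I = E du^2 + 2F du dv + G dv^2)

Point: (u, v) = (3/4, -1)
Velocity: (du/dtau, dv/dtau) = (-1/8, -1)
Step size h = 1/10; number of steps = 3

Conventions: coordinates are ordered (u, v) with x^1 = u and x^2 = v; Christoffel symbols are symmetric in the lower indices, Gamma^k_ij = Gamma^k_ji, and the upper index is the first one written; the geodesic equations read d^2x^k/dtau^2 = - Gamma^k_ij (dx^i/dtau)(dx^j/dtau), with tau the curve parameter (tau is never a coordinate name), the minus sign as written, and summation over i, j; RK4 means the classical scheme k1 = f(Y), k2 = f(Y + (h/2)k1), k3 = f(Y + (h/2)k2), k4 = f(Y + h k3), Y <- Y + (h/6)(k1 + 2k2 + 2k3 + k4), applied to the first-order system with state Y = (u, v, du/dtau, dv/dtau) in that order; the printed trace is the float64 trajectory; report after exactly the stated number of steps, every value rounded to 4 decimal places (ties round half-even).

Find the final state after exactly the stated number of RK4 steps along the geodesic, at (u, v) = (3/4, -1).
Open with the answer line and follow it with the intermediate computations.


Answer: u = 0.7067, v = -1.2812, du/dtau = -0.1614, dv/dtau = -0.8962

f(Y) = (du/dtau, dv/dtau, -Gamma^u_ij Y'^i Y'^j, -Gamma^v_ij Y'^i Y'^j) with the Gammas evaluated at the stage position; h = 0.100000; intermediate values shown to 6 dp
step 0: u = 0.7500, v = -1.0000, du/dtau = -0.1250, dv/dtau = -1.0000
step 1:
  k1: at (u, v) = (0.750000, -1.000000), (du/dtau, dv/dtau) = (-0.125000, -1.000000); Gamma_uuu = 0.000000, Gamma_uuv = -0.269663, Gamma_uvv = 0.202247, Gamma_vuu = 0.000000, Gamma_vuv = 1.213483, Gamma_vvv = -0.910112; k1 = (-0.125000, -1.000000, -0.134831, 0.606742)
  k2: at (u, v) = (0.743750, -1.050000), (du/dtau, dv/dtau) = (-0.131742, -0.969663); Gamma_uuu = 0.000000, Gamma_uuv = -0.333970, Gamma_uvv = 0.236562, Gamma_vuu = 0.000000, Gamma_vuv = 1.196832, Gamma_vvv = -0.847756; k2 = (-0.131742, -0.969663, -0.137101, 0.491321)
  k3: at (u, v) = (0.743413, -1.048483), (du/dtau, dv/dtau) = (-0.131855, -0.975434); Gamma_uuu = 0.000000, Gamma_uuv = -0.332509, Gamma_uvv = 0.235761, Gamma_vuu = 0.000000, Gamma_vuv = 1.198087, Gamma_vvv = -0.849488; k3 = (-0.131855, -0.975434, -0.138788, 0.500077)
  k4: at (u, v) = (0.736814, -1.097543), (du/dtau, dv/dtau) = (-0.138879, -0.949992); Gamma_uuu = 0.000000, Gamma_uuv = -0.391468, Gamma_uvv = 0.262804, Gamma_vuu = 0.000000, Gamma_vuv = 1.176999, Gamma_vvv = -0.790155; k4 = (-0.138879, -0.949992, -0.133881, 0.402532)
  Y <- Y + (h/6)(k1 + 2k2 + 2k3 + k4): u = 0.7368, v = -1.0973, du/dtau = -0.1387, dv/dtau = -0.9501
step 2:
  k1: at (u, v) = (0.736815, -1.097336), (du/dtau, dv/dtau) = (-0.138675, -0.950132); Gamma_uuu = 0.000000, Gamma_uuv = -0.391254, Gamma_uvv = 0.262710, Gamma_vuu = 0.000000, Gamma_vuv = 1.177129, Gamma_vvv = -0.790393; k1 = (-0.138675, -0.950132, -0.134059, 0.403332)
  k2: at (u, v) = (0.729882, -1.144843), (du/dtau, dv/dtau) = (-0.145378, -0.929966); Gamma_uuu = 0.000000, Gamma_uuv = -0.444310, Gamma_uvv = 0.283265, Gamma_vuu = 0.000000, Gamma_vuv = 1.153000, Gamma_vvv = -0.735082; k2 = (-0.145378, -0.929966, -0.124839, 0.323962)
  k3: at (u, v) = (0.729547, -1.143835), (du/dtau, dv/dtau) = (-0.144917, -0.933934); Gamma_uuu = 0.000000, Gamma_uuv = -0.443724, Gamma_uvv = 0.283011, Gamma_vuu = 0.000000, Gamma_vuv = 1.154073, Gamma_vvv = -0.736077; k3 = (-0.144917, -0.933934, -0.126741, 0.329639)
  k4: at (u, v) = (0.722324, -1.190730), (du/dtau, dv/dtau) = (-0.151349, -0.917168); Gamma_uuu = 0.000000, Gamma_uuv = -0.492208, Gamma_uvv = 0.298585, Gamma_vuu = 0.000000, Gamma_vuv = 1.127159, Gamma_vvv = -0.683760; k4 = (-0.151349, -0.917168, -0.114519, 0.262250)
  Y <- Y + (h/6)(k1 + 2k2 + 2k3 + k4): u = 0.7223, v = -1.1906, du/dtau = -0.1512, dv/dtau = -0.9173
step 3:
  k1: at (u, v) = (0.722305, -1.190588), (du/dtau, dv/dtau) = (-0.151204, -0.917252); Gamma_uuu = 0.000000, Gamma_uuv = -0.492113, Gamma_uvv = 0.298555, Gamma_vuu = 0.000000, Gamma_vuv = 1.127284, Gamma_vvv = -0.683900; k1 = (-0.151204, -0.917252, -0.114685, 0.262710)
  k2: at (u, v) = (0.714745, -1.236451), (du/dtau, dv/dtau) = (-0.156938, -0.904117); Gamma_uuu = 0.000000, Gamma_uuv = -0.535888, Gamma_uvv = 0.309776, Gamma_vuu = 0.000000, Gamma_vuv = 1.098632, Gamma_vvv = -0.635077; k2 = (-0.156938, -0.904117, -0.101145, 0.207359)
  k3: at (u, v) = (0.714458, -1.235794), (du/dtau, dv/dtau) = (-0.156261, -0.906884); Gamma_uuu = 0.000000, Gamma_uuv = -0.535755, Gamma_uvv = 0.309740, Gamma_vuu = 0.000000, Gamma_vuv = 1.099406, Gamma_vvv = -0.635608; k3 = (-0.156261, -0.906884, -0.102898, 0.211153)
  k4: at (u, v) = (0.706679, -1.281277), (du/dtau, dv/dtau) = (-0.161494, -0.896137); Gamma_uuu = 0.000000, Gamma_uuv = -0.575543, Gamma_uvv = 0.317437, Gamma_vuu = 0.000000, Gamma_vuv = 1.068974, Gamma_vvv = -0.589585; k4 = (-0.161494, -0.896137, -0.088336, 0.164068)
  Y <- Y + (h/6)(k1 + 2k2 + 2k3 + k4): u = 0.7067, v = -1.2812, du/dtau = -0.1614, dv/dtau = -0.8962


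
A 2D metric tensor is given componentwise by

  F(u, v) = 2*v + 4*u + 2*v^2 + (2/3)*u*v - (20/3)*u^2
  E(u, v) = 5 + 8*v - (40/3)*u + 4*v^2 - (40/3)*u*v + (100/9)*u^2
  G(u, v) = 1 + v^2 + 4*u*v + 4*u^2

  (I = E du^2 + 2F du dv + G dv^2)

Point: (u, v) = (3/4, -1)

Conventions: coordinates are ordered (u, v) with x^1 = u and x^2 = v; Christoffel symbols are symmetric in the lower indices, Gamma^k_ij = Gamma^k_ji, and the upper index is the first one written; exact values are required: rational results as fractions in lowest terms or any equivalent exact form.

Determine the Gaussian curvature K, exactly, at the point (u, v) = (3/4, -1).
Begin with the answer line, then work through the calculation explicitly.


Answer: K = -88/675

E = 29/4, F = -5/4, G = 5/4, EG - F^2 = 15/2 at the point
E_u = 50/3, E_v = -10, F_u = -20/3, F_v = -3/2, G_u = 2, G_v = 1
E_vv = 8, F_uv = 2/3, G_uu = 8
The intrinsic route: Brioschi's K = (det M1 - det M2)/(EG - F^2)^2.
M1 = [[-E_vv/2 + F_uv - G_uu/2, E_u/2, F_u - E_v/2], [F_v - G_u/2, E, F], [G_v/2, F, G]] = [[-22/3, 25/3, -5/3], [-5/2, 29/4, -5/4], [1/2, -5/4, 5/4]]; det M1 = -100/3
M2 = [[0, E_v/2, G_u/2], [E_v/2, E, F], [G_u/2, F, G]] = [[0, -5, 1], [-5, 29/4, -5/4], [1, -5/4, 5/4]]; det M2 = -26
det M1 - det M2 = -22/3; K = -22/3 / (15/2)^2 = -88/675


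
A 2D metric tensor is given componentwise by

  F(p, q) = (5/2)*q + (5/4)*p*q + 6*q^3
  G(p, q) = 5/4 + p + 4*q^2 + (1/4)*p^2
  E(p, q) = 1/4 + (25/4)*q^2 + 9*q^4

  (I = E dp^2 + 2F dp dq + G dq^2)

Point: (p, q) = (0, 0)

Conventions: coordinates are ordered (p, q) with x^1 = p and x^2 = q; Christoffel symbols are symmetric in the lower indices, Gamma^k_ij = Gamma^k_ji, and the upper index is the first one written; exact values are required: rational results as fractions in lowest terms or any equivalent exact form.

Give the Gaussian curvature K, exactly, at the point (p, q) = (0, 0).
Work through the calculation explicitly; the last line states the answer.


E = 1/4, F = 0, G = 5/4, EG - F^2 = 5/16 at the point
E_p = 0, E_q = 0, F_p = 0, F_q = 5/2, G_p = 1, G_q = 0
E_qq = 25/2, F_pq = 5/4, G_pp = 1/2
K follows from Brioschi's formula, (det M1 - det M2)/(EG - F^2)^2.
M1 = [[-E_qq/2 + F_pq - G_pp/2, E_p/2, F_p - E_q/2], [F_q - G_p/2, E, F], [G_q/2, F, G]] = [[-21/4, 0, 0], [2, 1/4, 0], [0, 0, 5/4]]; det M1 = -105/64
M2 = [[0, E_q/2, G_p/2], [E_q/2, E, F], [G_p/2, F, G]] = [[0, 0, 1/2], [0, 1/4, 0], [1/2, 0, 5/4]]; det M2 = -1/16
det M1 - det M2 = -101/64; K = -101/64 / (5/16)^2 = -404/25

Answer: K = -404/25


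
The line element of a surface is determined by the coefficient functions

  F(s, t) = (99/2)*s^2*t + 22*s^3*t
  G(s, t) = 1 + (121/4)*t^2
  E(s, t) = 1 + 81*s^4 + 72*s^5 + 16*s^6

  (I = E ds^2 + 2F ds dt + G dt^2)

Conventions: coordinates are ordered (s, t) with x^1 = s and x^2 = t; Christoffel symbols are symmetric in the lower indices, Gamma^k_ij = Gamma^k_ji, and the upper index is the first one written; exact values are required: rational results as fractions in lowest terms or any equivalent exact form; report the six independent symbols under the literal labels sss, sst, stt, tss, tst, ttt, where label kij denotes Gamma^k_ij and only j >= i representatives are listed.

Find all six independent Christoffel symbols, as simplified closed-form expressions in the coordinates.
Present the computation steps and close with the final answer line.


E = 1 + 81*s^4 + 72*s^5 + 16*s^6; F = (99/2)*s^2*t + 22*s^3*t; G = 1 + (121/4)*t^2
Gamma^k_ij = (1/2) g^{kl} (d_i g_jl + d_j g_il - d_l g_ij), with g^inv = (1/(EG-F^2)) [[G, -F], [-F, E]]
first partials: E_s = 324*s^3 + 360*s^4 + 96*s^5, E_t = 0, F_s = 99*s*t + 66*s^2*t, F_t = (99/2)*s^2 + 22*s^3, G_s = 0, G_t = (121/2)*t
D = EG - F^2 = 1 + (121/4)*t^2 + 81*s^4 + 72*s^5 + 16*s^6
expanded: Gamma^s_ss = (G E_s - 2F F_s + F E_t)/(2D), Gamma^s_st = (G E_t - F G_s)/(2D), Gamma^s_tt = (2G F_t - G G_s - F G_t)/(2D), Gamma^t_ss = (2E F_s - E E_t - F E_s)/(2D), Gamma^t_st = (E G_s - F E_t)/(2D), Gamma^t_tt = (E G_t - 2F F_t + F G_s)/(2D); substitute and cancel common factors

Answer: Gamma_sss = (192*s^5 + 720*s^4 + 648*s^3)/(64*s^6 + 288*s^5 + 324*s^4 + 121*t^2 + 4), Gamma_sst = 0, Gamma_stt = (88*s^3 + 198*s^2)/(64*s^6 + 288*s^5 + 324*s^4 + 121*t^2 + 4), Gamma_tss = (264*s^2*t + 396*s*t)/(64*s^6 + 288*s^5 + 324*s^4 + 121*t^2 + 4), Gamma_tst = 0, Gamma_ttt = 121*t/(64*s^6 + 288*s^5 + 324*s^4 + 121*t^2 + 4)


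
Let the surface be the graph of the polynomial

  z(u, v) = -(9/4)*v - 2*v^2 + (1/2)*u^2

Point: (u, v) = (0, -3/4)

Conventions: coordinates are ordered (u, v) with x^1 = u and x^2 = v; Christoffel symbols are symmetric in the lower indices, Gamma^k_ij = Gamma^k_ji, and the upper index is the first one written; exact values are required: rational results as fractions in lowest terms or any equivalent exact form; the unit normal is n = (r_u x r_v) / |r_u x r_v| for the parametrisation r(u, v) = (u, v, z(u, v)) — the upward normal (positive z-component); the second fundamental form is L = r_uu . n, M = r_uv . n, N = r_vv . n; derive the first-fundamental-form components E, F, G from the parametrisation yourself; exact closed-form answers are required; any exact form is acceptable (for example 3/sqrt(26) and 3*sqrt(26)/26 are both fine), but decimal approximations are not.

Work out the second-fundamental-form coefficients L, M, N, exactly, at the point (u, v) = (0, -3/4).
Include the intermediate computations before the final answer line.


z_u = 0, z_v = 3/4, z_uu = 1, z_uv = 0, z_vv = -4
E = 1, F = 0, G = 25/16; answer radicand W^2 = 25/16
unnormalised second-form numerators: l = 1, m = 0, n = -4; L = l/sqrt(25/16), and similarly M = m/sqrt(W^2), N = n/sqrt(W^2)

Answer: L = 4/5, M = 0, N = -16/5


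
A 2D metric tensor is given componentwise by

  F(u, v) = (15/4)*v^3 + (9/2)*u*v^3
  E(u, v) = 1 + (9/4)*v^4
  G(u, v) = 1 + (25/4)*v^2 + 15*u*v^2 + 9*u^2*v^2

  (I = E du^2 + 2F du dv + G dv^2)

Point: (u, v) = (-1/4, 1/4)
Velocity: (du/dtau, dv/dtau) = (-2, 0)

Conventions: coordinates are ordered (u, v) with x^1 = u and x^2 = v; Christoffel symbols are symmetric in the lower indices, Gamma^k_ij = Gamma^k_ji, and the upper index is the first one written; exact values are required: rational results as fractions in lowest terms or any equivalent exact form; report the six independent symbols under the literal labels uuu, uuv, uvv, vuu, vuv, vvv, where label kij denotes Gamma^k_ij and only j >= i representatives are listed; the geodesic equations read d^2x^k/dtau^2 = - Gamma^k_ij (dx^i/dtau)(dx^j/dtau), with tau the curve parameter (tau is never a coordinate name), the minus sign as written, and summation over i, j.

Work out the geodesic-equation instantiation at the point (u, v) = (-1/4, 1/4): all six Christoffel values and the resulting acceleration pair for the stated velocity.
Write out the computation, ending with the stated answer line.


E = 1033/1024, F = 21/512, G = 305/256 at the point
E_u = 0, E_v = 9/64, F_u = 9/128, F_v = 63/128, G_u = 21/32, G_v = 49/32
EG - F^2 = 1229/1024;  g^inv = (1024/1229) * [[305/256, -21/512], [-21/512, 1033/1024]]
first-kind symbols [ij,l] = (1/2)(d_i g_jl + d_j g_il - d_l g_ij): [uu,u] = E_u/2 = 0, [uu,v] = F_u - E_v/2 = 0, [uv,u] = E_v/2 = 9/128, [uv,v] = G_u/2 = 21/64, [vv,u] = F_v - G_u/2 = 21/128, [vv,v] = G_v/2 = 49/64
Gamma^u_ij = (G*[ij,u] - F*[ij,v])/(EG - F^2), Gamma^v_ij = (E*[ij,v] - F*[ij,u])/(EG - F^2)
Gamma_uuu = 0, Gamma_uuv = 72/1229, Gamma_uvv = 168/1229, Gamma_vuu = 0, Gamma_vuv = 336/1229, Gamma_vvv = 784/1229
d^2u/dtau^2 = -(Gamma_uuu*(-2)^2 + 2*Gamma_uuv*(-2)*(0) + Gamma_uvv*(0)^2) = 0
d^2v/dtau^2 = -(Gamma_vuu*(-2)^2 + 2*Gamma_vuv*(-2)*(0) + Gamma_vvv*(0)^2) = 0

Answer: Gamma_uuu = 0, Gamma_uuv = 72/1229, Gamma_uvv = 168/1229, Gamma_vuu = 0, Gamma_vuv = 336/1229, Gamma_vvv = 784/1229; accelerations (d^2u/dtau^2, d^2v/dtau^2) = (0, 0)


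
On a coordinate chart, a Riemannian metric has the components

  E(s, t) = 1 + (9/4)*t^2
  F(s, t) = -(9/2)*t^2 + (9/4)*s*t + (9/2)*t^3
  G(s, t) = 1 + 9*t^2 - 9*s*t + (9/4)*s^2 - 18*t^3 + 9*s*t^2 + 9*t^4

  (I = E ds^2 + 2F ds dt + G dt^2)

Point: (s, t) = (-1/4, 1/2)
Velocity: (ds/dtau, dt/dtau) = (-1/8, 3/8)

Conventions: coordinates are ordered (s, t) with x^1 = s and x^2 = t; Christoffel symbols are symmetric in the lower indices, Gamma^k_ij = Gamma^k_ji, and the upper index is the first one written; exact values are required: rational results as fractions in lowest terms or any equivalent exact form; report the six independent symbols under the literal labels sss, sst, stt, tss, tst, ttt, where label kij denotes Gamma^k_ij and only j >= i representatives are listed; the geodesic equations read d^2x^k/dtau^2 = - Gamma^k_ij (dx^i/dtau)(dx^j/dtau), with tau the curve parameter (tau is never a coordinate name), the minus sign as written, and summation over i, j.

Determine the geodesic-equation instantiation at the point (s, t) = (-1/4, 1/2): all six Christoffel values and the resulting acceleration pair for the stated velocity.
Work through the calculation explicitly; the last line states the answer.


E = 25/16, F = -27/32, G = 145/64 at the point
E_s = 0, E_t = 9/4, F_s = 9/8, F_t = -27/16, G_s = -27/8, G_t = 0
EG - F^2 = 181/64;  g^inv = (64/181) * [[145/64, 27/32], [27/32, 25/16]]
first-kind symbols [ij,l] = (1/2)(d_i g_jl + d_j g_il - d_l g_ij): [ss,s] = E_s/2 = 0, [ss,t] = F_s - E_t/2 = 0, [st,s] = E_t/2 = 9/8, [st,t] = G_s/2 = -27/16, [tt,s] = F_t - G_s/2 = 0, [tt,t] = G_t/2 = 0
Gamma^s_ij = (G*[ij,s] - F*[ij,t])/(EG - F^2), Gamma^t_ij = (E*[ij,t] - F*[ij,s])/(EG - F^2)
Gamma_sss = 0, Gamma_sst = 72/181, Gamma_stt = 0, Gamma_tss = 0, Gamma_tst = -108/181, Gamma_ttt = 0
d^2s/dtau^2 = -(Gamma_sss*(-1/8)^2 + 2*Gamma_sst*(-1/8)*(3/8) + Gamma_stt*(3/8)^2) = 27/724
d^2t/dtau^2 = -(Gamma_tss*(-1/8)^2 + 2*Gamma_tst*(-1/8)*(3/8) + Gamma_ttt*(3/8)^2) = -81/1448

Answer: Gamma_sss = 0, Gamma_sst = 72/181, Gamma_stt = 0, Gamma_tss = 0, Gamma_tst = -108/181, Gamma_ttt = 0; accelerations (d^2s/dtau^2, d^2t/dtau^2) = (27/724, -81/1448)


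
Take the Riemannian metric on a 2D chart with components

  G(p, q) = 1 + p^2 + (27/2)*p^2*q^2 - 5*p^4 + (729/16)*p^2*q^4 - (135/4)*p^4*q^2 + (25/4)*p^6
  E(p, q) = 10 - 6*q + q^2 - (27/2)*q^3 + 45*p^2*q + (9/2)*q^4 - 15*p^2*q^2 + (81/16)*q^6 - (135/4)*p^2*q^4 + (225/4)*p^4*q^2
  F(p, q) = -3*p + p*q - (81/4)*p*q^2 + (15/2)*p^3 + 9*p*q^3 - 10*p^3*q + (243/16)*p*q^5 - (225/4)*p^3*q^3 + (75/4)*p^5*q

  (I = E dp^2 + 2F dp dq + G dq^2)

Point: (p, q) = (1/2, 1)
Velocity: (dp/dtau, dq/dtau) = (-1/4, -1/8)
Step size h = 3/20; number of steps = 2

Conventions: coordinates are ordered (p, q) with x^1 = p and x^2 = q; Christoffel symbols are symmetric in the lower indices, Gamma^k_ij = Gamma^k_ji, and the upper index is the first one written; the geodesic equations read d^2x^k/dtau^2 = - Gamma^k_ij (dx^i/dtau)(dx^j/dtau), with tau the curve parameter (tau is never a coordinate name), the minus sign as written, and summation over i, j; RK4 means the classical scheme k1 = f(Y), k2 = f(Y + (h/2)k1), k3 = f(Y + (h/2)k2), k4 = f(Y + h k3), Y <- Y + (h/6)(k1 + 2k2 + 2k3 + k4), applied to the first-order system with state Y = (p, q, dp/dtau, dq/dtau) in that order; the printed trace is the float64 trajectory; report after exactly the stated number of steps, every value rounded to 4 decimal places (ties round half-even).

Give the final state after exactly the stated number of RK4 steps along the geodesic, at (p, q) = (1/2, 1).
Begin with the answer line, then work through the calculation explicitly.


Answer: p = 0.4251, q = 0.9622, dp/dtau = -0.2485, dq/dtau = -0.1282

f(Y) = (dp/dtau, dq/dtau, -Gamma^p_ij Y'^i Y'^j, -Gamma^q_ij Y'^i Y'^j) with the Gammas evaluated at the stage position; h = 0.150000; intermediate values shown to 6 dp
step 0: p = 0.5000, q = 1.0000, dp/dtau = -0.2500, dq/dtau = -0.1250
step 1:
  k1: at (p, q) = (0.500000, 1.000000), (dp/dtau, dq/dtau) = (-0.250000, -0.125000); Gamma_ppp = 0.746233, Gamma_ppq = -0.584549, Gamma_pqq = -0.671610, Gamma_qpp = -1.635972, Gamma_qpq = 1.281512, Gamma_qqq = 1.472375; k1 = (-0.250000, -0.125000, 0.000389, -0.000852)
  k2: at (p, q) = (0.481250, 0.990625), (dp/dtau, dq/dtau) = (-0.249971, -0.125064); Gamma_ppp = 0.741681, Gamma_ppq = -0.610578, Gamma_pqq = -0.667513, Gamma_qpp = -1.629909, Gamma_qpq = 1.341799, Gamma_qqq = 1.466918; k2 = (-0.249971, -0.125064, 0.002273, -0.004994)
  k3: at (p, q) = (0.481252, 0.990620), (dp/dtau, dq/dtau) = (-0.249830, -0.125375); Gamma_ppp = 0.741702, Gamma_ppq = -0.610587, Gamma_pqq = -0.667531, Gamma_qpp = -1.629898, Gamma_qpq = 1.341773, Gamma_qqq = 1.466909; k3 = (-0.249830, -0.125375, 0.002450, -0.005383)
  k4: at (p, q) = (0.462526, 0.981194), (dp/dtau, dq/dtau) = (-0.249633, -0.125807); Gamma_ppp = 0.738540, Gamma_ppq = -0.639447, Gamma_pqq = -0.664686, Gamma_qpp = -1.620758, Gamma_qpq = 1.403294, Gamma_qqq = 1.458683; k4 = (-0.249633, -0.125807, 0.004662, -0.010230)
  Y <- Y + (h/6)(k1 + 2k2 + 2k3 + k4): p = 0.4625, q = 0.9812, dp/dtau = -0.2496, dq/dtau = -0.1258
step 2:
  k1: at (p, q) = (0.462519, 0.981208), (dp/dtau, dq/dtau) = (-0.249638, -0.125796); Gamma_ppp = 0.738480, Gamma_ppq = -0.639420, Gamma_pqq = -0.664632, Gamma_qpp = -1.620791, Gamma_qpq = 1.403377, Gamma_qqq = 1.458712; k1 = (-0.249638, -0.125796, 0.004656, -0.010219)
  k2: at (p, q) = (0.443796, 0.971773), (dp/dtau, dq/dtau) = (-0.249288, -0.126562); Gamma_ppp = 0.736639, Gamma_ppq = -0.671517, Gamma_pqq = -0.662975, Gamma_qpp = -1.608282, Gamma_qpq = 1.466103, Gamma_qqq = 1.447454; k2 = (-0.249288, -0.126562, 0.007215, -0.015752)
  k3: at (p, q) = (0.443823, 0.971716), (dp/dtau, dq/dtau) = (-0.249097, -0.126977); Gamma_ppp = 0.736887, Gamma_ppq = -0.671638, Gamma_pqq = -0.663198, Gamma_qpp = -1.608145, Gamma_qpq = 1.465748, Gamma_qqq = 1.447330; k3 = (-0.249097, -0.126977, 0.007457, -0.016274)
  k4: at (p, q) = (0.425155, 0.962161), (dp/dtau, dq/dtau) = (-0.248519, -0.128237); Gamma_ppp = 0.736952, Gamma_ppq = -0.707786, Gamma_pqq = -0.663257, Gamma_qpp = -1.591538, Gamma_qpq = 1.528550, Gamma_qqq = 1.432384; k4 = (-0.248519, -0.128237, 0.010505, -0.022687)
  Y <- Y + (h/6)(k1 + 2k2 + 2k3 + k4): p = 0.4251, q = 0.9622, dp/dtau = -0.2485, dq/dtau = -0.1282


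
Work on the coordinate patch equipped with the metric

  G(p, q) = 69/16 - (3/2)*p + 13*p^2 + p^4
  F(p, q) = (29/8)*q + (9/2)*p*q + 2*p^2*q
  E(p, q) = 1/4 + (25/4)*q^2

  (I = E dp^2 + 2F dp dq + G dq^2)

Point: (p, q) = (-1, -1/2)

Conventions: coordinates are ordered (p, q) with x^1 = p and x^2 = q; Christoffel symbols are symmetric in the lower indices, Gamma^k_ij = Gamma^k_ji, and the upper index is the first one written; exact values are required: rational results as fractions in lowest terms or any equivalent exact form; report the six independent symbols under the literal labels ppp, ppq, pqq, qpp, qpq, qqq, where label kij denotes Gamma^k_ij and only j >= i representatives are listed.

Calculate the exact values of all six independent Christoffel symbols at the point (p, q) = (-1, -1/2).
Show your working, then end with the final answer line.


E = 29/16, F = -9/16, G = 317/16 at the point
E_p = 0, E_q = -25/4, F_p = -1/4, F_q = 9/8, G_p = -63/2, G_q = 0
EG - F^2 = 1139/32;  g^inv = (32/1139) * [[317/16, 9/16], [9/16, 29/16]]
first-kind symbols [ij,l] = (1/2)(d_i g_jl + d_j g_il - d_l g_ij): [pp,p] = E_p/2 = 0, [pp,q] = F_p - E_q/2 = 23/8, [pq,p] = E_q/2 = -25/8, [pq,q] = G_p/2 = -63/4, [qq,p] = F_q - G_p/2 = 135/8, [qq,q] = G_q/2 = 0
Gamma^p_ij = (G*[ij,p] - F*[ij,q])/(EG - F^2), Gamma^q_ij = (E*[ij,q] - F*[ij,p])/(EG - F^2)

Answer: Gamma_ppp = 207/4556, Gamma_ppq = -9059/4556, Gamma_pqq = 42795/4556, Gamma_qpp = 667/4556, Gamma_qpq = -3879/4556, Gamma_qqq = 1215/4556


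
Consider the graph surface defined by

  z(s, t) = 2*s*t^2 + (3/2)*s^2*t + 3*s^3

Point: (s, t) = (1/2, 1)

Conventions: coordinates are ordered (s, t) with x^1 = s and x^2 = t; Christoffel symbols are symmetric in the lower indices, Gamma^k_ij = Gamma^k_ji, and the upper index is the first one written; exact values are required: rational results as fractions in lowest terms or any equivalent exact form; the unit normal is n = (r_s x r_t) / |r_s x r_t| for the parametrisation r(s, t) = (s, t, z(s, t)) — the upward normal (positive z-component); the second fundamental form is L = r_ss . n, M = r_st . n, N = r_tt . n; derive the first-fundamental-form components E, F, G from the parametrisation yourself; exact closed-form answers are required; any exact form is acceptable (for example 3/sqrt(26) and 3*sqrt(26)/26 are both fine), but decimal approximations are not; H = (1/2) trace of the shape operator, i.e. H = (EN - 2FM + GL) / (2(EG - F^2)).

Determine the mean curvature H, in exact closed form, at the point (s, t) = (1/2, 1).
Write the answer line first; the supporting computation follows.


Answer: H = -8*sqrt(21)/7623

z_s = 23/4, z_t = 19/8, z_ss = 12, z_st = 11/2, z_tt = 2
E = 545/16, F = 437/32, G = 425/64; answer radicand W^2 = 2541/64
unnormalised second-form numerators: l = 12, m = 11/2, n = 2; L = l/sqrt(2541/64), and similarly M = m/sqrt(W^2), N = n/sqrt(W^2)
H = (E*n - 2*F*m + G*l) / (2*(EG - F^2)*sqrt(W^2)); E*n - 2*F*m + G*l = -77/32, EG - F^2 = 2541/64, so H = (-1/33)/sqrt(2541/64)


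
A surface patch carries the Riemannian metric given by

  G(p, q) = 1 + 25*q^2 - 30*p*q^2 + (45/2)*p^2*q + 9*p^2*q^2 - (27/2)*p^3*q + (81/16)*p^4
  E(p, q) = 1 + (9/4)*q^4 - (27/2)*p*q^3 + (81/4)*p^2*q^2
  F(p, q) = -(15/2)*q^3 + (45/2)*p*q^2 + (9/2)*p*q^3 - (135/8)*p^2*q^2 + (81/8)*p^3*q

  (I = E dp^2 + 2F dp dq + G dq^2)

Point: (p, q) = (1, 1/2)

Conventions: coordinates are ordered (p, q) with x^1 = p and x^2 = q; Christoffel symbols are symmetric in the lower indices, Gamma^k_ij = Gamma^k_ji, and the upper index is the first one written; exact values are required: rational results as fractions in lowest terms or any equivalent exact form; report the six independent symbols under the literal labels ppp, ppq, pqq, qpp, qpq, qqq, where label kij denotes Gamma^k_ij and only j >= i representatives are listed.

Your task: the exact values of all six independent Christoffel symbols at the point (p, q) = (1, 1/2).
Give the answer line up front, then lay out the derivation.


Answer: Gamma_ppp = 54/193, Gamma_ppq = 72/193, Gamma_pqq = 48/193, Gamma_qpp = 468/965, Gamma_qpq = 624/965, Gamma_qqq = 416/965

E = 289/64, F = 195/32, G = 185/16 at the point
E_p = 135/16, E_q = 45/4, F_p = 207/16, F_q = 27/2, G_p = 39/2, G_q = 13
EG - F^2 = 965/64;  g^inv = (64/965) * [[185/16, -195/32], [-195/32, 289/64]]
first-kind symbols [ij,l] = (1/2)(d_i g_jl + d_j g_il - d_l g_ij): [pp,p] = E_p/2 = 135/32, [pp,q] = F_p - E_q/2 = 117/16, [pq,p] = E_q/2 = 45/8, [pq,q] = G_p/2 = 39/4, [qq,p] = F_q - G_p/2 = 15/4, [qq,q] = G_q/2 = 13/2
Gamma^p_ij = (G*[ij,p] - F*[ij,q])/(EG - F^2), Gamma^q_ij = (E*[ij,q] - F*[ij,p])/(EG - F^2)


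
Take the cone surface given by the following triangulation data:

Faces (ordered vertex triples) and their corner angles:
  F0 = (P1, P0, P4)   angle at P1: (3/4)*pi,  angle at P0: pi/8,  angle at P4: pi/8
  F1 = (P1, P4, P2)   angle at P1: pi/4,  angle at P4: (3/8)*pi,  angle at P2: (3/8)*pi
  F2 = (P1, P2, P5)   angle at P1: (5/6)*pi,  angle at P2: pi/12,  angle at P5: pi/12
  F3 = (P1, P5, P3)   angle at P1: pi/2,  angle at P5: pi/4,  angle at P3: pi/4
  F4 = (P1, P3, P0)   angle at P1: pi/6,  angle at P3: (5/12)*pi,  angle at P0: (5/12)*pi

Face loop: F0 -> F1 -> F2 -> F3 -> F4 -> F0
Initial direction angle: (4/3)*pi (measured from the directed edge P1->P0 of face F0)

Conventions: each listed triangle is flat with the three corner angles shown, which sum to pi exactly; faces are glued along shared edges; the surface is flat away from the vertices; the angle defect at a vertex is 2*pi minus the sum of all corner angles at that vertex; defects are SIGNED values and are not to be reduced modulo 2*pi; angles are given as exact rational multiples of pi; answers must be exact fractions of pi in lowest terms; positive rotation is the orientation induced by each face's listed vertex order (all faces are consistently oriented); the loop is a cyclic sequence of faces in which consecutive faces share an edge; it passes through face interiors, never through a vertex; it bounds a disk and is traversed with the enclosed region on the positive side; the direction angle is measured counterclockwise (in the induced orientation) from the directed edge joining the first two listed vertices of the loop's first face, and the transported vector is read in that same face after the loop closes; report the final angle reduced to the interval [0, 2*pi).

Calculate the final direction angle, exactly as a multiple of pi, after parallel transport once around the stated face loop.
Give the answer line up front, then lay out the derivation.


Answer: final direction angle = (5/6)*pi

enclosed vertex P1: corner angles sum to (5/2)*pi, defect = 2*pi - (5/2)*pi = -pi/2
the final direction is the initial angle plus the enclosed defects, taken mod 2*pi in the induced orientation
final angle = (4/3)*pi - pi/2 = (5/6)*pi (mod 2*pi)


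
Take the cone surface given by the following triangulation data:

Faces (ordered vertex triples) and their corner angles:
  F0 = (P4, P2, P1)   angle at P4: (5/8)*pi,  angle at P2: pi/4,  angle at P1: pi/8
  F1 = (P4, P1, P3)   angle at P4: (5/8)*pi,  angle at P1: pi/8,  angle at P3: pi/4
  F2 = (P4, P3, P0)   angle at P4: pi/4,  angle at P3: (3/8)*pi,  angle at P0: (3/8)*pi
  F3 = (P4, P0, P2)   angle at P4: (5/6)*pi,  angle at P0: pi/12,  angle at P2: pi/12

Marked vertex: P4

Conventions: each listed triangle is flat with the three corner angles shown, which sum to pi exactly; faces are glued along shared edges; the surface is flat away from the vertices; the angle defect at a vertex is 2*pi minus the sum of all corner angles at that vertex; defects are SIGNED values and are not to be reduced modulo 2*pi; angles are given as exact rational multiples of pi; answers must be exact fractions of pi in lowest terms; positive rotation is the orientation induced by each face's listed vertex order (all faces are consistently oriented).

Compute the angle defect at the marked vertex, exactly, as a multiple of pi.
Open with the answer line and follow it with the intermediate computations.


Answer: defect(P4) = -pi/3

Sum of corner angles at P4: (7/3)*pi
defect = 2*pi - (7/3)*pi


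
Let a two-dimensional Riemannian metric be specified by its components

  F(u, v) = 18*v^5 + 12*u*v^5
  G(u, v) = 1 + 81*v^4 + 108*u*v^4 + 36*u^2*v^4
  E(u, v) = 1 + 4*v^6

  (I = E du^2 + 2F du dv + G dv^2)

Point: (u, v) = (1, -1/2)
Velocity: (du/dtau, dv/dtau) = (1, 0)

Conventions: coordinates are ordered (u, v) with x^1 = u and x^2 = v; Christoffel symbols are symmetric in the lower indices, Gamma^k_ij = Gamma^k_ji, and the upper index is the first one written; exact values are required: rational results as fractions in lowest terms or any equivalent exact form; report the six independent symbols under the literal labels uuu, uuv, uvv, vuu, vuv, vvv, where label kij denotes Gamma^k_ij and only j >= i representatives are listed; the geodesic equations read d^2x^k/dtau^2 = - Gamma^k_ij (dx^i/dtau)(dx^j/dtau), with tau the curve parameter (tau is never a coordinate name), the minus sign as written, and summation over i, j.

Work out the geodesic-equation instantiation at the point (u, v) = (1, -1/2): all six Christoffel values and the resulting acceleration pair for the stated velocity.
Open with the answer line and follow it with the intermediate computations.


Answer: Gamma_uuu = 0, Gamma_uuv = -3/121, Gamma_uvv = 30/121, Gamma_vuu = 0, Gamma_vuv = 45/121, Gamma_vvv = -450/121; accelerations (d^2u/dtau^2, d^2v/dtau^2) = (0, 0)

E = 17/16, F = -15/16, G = 241/16 at the point
E_u = 0, E_v = -3/4, F_u = -3/8, F_v = 75/8, G_u = 45/4, G_v = -225/2
EG - F^2 = 121/8;  g^inv = (8/121) * [[241/16, 15/16], [15/16, 17/16]]
first-kind symbols [ij,l] = (1/2)(d_i g_jl + d_j g_il - d_l g_ij): [uu,u] = E_u/2 = 0, [uu,v] = F_u - E_v/2 = 0, [uv,u] = E_v/2 = -3/8, [uv,v] = G_u/2 = 45/8, [vv,u] = F_v - G_u/2 = 15/4, [vv,v] = G_v/2 = -225/4
Gamma^u_ij = (G*[ij,u] - F*[ij,v])/(EG - F^2), Gamma^v_ij = (E*[ij,v] - F*[ij,u])/(EG - F^2)
Gamma_uuu = 0, Gamma_uuv = -3/121, Gamma_uvv = 30/121, Gamma_vuu = 0, Gamma_vuv = 45/121, Gamma_vvv = -450/121
d^2u/dtau^2 = -(Gamma_uuu*(1)^2 + 2*Gamma_uuv*(1)*(0) + Gamma_uvv*(0)^2) = 0
d^2v/dtau^2 = -(Gamma_vuu*(1)^2 + 2*Gamma_vuv*(1)*(0) + Gamma_vvv*(0)^2) = 0


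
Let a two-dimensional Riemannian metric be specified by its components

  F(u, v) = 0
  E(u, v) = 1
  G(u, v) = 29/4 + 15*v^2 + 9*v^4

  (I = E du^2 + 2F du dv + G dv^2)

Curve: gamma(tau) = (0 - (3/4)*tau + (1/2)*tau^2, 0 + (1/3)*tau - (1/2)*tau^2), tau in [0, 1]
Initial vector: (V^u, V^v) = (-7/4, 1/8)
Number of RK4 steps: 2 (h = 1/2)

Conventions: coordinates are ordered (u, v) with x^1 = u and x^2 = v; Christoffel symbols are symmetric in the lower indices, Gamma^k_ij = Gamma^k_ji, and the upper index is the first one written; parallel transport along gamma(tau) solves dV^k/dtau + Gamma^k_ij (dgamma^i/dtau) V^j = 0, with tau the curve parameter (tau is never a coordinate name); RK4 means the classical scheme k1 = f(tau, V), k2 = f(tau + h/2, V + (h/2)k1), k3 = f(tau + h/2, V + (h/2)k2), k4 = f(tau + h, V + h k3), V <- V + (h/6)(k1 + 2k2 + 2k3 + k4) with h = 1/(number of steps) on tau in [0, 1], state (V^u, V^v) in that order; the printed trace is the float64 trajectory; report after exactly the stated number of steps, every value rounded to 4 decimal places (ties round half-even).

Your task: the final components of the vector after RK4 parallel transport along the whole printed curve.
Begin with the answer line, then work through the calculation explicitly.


Answer: V^u = -1.7500, V^v = 0.1215

gamma'(tau) = (-3/4 + tau, 1/3 - tau); f(tau, V)^k = -Gamma^k_ij(gamma(tau)) gamma'^i(tau) V^j; h = 1/2; intermediate values shown to 6 dp
curve data and Christoffel symbols at the stage parameters:
  tau = 0.000000: gamma = (0.000000, 0.000000), gamma' = (-0.750000, 0.333333); Gamma_uuu = 0.000000, Gamma_uuv = 0.000000, Gamma_uvv = 0.000000, Gamma_vuu = 0.000000, Gamma_vuv = 0.000000, Gamma_vvv = 0.000000
  tau = 0.250000: gamma = (-0.156250, 0.052083), gamma' = (-0.500000, 0.083333); Gamma_uuu = 0.000000, Gamma_uuv = 0.000000, Gamma_uvv = 0.000000, Gamma_vuu = 0.000000, Gamma_vuv = 0.000000, Gamma_vvv = 0.107505
  tau = 0.500000: gamma = (-0.250000, 0.041667), gamma' = (-0.250000, -0.166667); Gamma_uuu = 0.000000, Gamma_uuv = 0.000000, Gamma_uvv = 0.000000, Gamma_vuu = 0.000000, Gamma_vuv = 0.000000, Gamma_vvv = 0.086077
  tau = 0.750000: gamma = (-0.281250, -0.031250), gamma' = (0.000000, -0.416667); Gamma_uuu = 0.000000, Gamma_uuv = 0.000000, Gamma_uvv = 0.000000, Gamma_vuu = 0.000000, Gamma_vuv = 0.000000, Gamma_vvv = -0.064600
  tau = 1.000000: gamma = (-0.250000, -0.166667), gamma' = (0.250000, -0.666667); Gamma_uuu = 0.000000, Gamma_uuv = 0.000000, Gamma_uvv = 0.000000, Gamma_vuu = 0.000000, Gamma_vuv = 0.000000, Gamma_vvv = -0.336652
step 0: V^u = -1.7500, V^v = 0.1250
step 1: k1 = (0.000000, 0.000000), k2 = (0.000000, -0.001120), k3 = (0.000000, -0.001117), k4 = (0.000000, 0.001785); V <- V + (h/6)(k1 + 2k2 + 2k3 + k4): V^u = -1.7500, V^v = 0.1248
step 2: k1 = (0.000000, 0.001790), k2 = (0.000000, -0.003371), k3 = (0.000000, -0.003336), k4 = (0.000000, -0.027630); V <- V + (h/6)(k1 + 2k2 + 2k3 + k4): V^u = -1.7500, V^v = 0.1215


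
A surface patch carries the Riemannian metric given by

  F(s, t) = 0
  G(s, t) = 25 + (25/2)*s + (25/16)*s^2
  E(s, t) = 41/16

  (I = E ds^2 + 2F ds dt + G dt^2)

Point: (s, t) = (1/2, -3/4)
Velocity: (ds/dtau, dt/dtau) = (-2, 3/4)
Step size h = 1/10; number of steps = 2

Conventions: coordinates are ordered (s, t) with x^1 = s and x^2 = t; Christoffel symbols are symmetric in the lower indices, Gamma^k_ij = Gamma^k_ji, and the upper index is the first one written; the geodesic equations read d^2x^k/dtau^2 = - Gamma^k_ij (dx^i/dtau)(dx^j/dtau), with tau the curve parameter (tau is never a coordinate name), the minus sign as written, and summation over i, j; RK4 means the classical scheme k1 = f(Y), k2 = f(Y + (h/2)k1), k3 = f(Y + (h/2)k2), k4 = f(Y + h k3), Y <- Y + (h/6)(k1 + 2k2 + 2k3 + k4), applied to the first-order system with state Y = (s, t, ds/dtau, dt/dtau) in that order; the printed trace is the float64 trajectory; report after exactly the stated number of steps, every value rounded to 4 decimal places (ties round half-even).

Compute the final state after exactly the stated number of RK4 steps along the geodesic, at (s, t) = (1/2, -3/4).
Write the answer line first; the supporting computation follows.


Answer: s = 0.1337, t = -0.5863, ds/dtau = -1.6476, dt/dtau = 0.8888

f(Y) = (ds/dtau, dt/dtau, -Gamma^s_ij Y'^i Y'^j, -Gamma^t_ij Y'^i Y'^j) with the Gammas evaluated at the stage position; h = 0.100000; intermediate values shown to 6 dp
step 0: s = 0.5000, t = -0.7500, ds/dtau = -2.0000, dt/dtau = 0.7500
step 1:
  k1: at (s, t) = (0.500000, -0.750000), (ds/dtau, dt/dtau) = (-2.000000, 0.750000); Gamma_sss = 0.000000, Gamma_sst = 0.000000, Gamma_stt = -2.743902, Gamma_tss = 0.000000, Gamma_tst = 0.222222, Gamma_ttt = 0.000000; k1 = (-2.000000, 0.750000, 1.543445, 0.666667)
  k2: at (s, t) = (0.400000, -0.712500), (ds/dtau, dt/dtau) = (-1.922828, 0.783333); Gamma_sss = 0.000000, Gamma_sst = 0.000000, Gamma_stt = -2.682927, Gamma_tss = 0.000000, Gamma_tst = 0.227273, Gamma_ttt = 0.000000; k2 = (-1.922828, 0.783333, 1.646274, 0.684643)
  k3: at (s, t) = (0.403859, -0.710833), (ds/dtau, dt/dtau) = (-1.917686, 0.784232); Gamma_sss = 0.000000, Gamma_sst = 0.000000, Gamma_stt = -2.685280, Gamma_tss = 0.000000, Gamma_tst = 0.227074, Gamma_ttt = 0.000000; k3 = (-1.917686, 0.784232, 1.651501, 0.682997)
  k4: at (s, t) = (0.308231, -0.671577), (ds/dtau, dt/dtau) = (-1.834850, 0.818300); Gamma_sss = 0.000000, Gamma_sst = 0.000000, Gamma_stt = -2.626970, Gamma_tss = 0.000000, Gamma_tst = 0.232114, Gamma_ttt = 0.000000; k4 = (-1.834850, 0.818300, 1.759057, 0.697018)
  Y <- Y + (h/6)(k1 + 2k2 + 2k3 + k4): s = 0.3081, t = -0.6716, ds/dtau = -1.8350, dt/dtau = 0.8183
step 2:
  k1: at (s, t) = (0.308069, -0.671609), (ds/dtau, dt/dtau) = (-1.835032, 0.818316); Gamma_sss = 0.000000, Gamma_sst = 0.000000, Gamma_stt = -2.626871, Gamma_tss = 0.000000, Gamma_tst = 0.232123, Gamma_ttt = 0.000000; k1 = (-1.835032, 0.818316, 1.759061, 0.697128)
  k2: at (s, t) = (0.216317, -0.630694), (ds/dtau, dt/dtau) = (-1.747079, 0.853172); Gamma_sss = 0.000000, Gamma_sst = 0.000000, Gamma_stt = -2.570925, Gamma_tss = 0.000000, Gamma_tst = 0.237174, Gamma_ttt = 0.000000; k2 = (-1.747079, 0.853172, 1.871385, 0.707044)
  k3: at (s, t) = (0.220715, -0.628951), (ds/dtau, dt/dtau) = (-1.741463, 0.853668); Gamma_sss = 0.000000, Gamma_sst = 0.000000, Gamma_stt = -2.573607, Gamma_tss = 0.000000, Gamma_tst = 0.236927, Gamma_ttt = 0.000000; k3 = (-1.741463, 0.853668, 1.875515, 0.704446)
  k4: at (s, t) = (0.133922, -0.586243), (ds/dtau, dt/dtau) = (-1.647481, 0.888761); Gamma_sss = 0.000000, Gamma_sst = 0.000000, Gamma_stt = -2.520684, Gamma_tss = 0.000000, Gamma_tst = 0.241901, Gamma_ttt = 0.000000; k4 = (-1.647481, 0.888761, 1.991077, 0.708391)
  Y <- Y + (h/6)(k1 + 2k2 + 2k3 + k4): s = 0.1337, t = -0.5863, ds/dtau = -1.6476, dt/dtau = 0.8888


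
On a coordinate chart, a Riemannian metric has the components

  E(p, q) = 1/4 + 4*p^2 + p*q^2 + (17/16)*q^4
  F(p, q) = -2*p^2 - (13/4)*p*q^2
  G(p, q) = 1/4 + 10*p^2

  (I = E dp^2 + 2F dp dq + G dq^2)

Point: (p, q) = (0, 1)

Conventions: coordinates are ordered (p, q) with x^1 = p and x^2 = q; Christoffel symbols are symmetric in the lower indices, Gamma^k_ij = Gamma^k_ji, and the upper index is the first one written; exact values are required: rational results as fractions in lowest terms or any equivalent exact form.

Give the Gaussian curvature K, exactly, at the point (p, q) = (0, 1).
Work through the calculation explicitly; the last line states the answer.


E = 21/16, F = 0, G = 1/4, EG - F^2 = 21/64 at the point
E_p = 1, E_q = 17/4, F_p = -13/4, F_q = 0, G_p = 0, G_q = 0
E_qq = 51/4, F_pq = -13/2, G_pp = 20
Apply the Brioschi formula K = (det M1 - det M2)/(EG - F^2)^2 over the derivative matrices of E, F, G.
M1 = [[-E_qq/2 + F_pq - G_pp/2, E_p/2, F_p - E_q/2], [F_q - G_p/2, E, F], [G_q/2, F, G]] = [[-183/8, 1/2, -43/8], [0, 21/16, 0], [0, 0, 1/4]]; det M1 = -3843/512
M2 = [[0, E_q/2, G_p/2], [E_q/2, E, F], [G_p/2, F, G]] = [[0, 17/8, 0], [17/8, 21/16, 0], [0, 0, 1/4]]; det M2 = -289/256
det M1 - det M2 = -3265/512; K = -3265/512 / (21/64)^2 = -26120/441

Answer: K = -26120/441


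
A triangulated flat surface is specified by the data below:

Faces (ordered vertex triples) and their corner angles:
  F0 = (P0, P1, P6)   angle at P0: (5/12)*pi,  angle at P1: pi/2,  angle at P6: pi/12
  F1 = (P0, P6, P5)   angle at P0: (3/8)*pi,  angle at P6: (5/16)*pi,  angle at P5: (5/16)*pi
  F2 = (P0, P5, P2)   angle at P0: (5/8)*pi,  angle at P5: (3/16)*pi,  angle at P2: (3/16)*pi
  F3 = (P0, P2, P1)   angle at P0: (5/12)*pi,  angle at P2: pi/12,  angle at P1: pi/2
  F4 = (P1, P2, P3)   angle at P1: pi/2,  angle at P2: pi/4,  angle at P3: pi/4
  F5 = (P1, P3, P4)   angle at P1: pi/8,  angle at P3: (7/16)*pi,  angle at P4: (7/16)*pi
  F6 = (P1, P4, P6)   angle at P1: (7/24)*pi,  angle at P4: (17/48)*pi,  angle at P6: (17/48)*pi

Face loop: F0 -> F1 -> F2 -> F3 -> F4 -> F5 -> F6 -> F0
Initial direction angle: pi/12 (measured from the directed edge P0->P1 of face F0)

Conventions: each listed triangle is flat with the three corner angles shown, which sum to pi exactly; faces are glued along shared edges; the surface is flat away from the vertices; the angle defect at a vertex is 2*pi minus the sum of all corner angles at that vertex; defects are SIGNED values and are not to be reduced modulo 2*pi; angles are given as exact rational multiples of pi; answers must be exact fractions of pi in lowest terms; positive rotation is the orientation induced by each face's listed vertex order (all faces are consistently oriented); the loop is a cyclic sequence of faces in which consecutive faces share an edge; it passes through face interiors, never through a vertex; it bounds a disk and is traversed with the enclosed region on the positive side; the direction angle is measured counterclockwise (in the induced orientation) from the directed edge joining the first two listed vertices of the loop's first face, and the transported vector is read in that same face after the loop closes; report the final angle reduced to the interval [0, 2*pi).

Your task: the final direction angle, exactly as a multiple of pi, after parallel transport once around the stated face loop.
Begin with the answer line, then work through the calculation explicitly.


Answer: final direction angle = pi/3

enclosed vertex P0: corner angles sum to (11/6)*pi, defect = 2*pi - (11/6)*pi = pi/6
enclosed vertex P1: corner angles sum to (23/12)*pi, defect = 2*pi - (23/12)*pi = pi/12
the final direction is the initial angle plus the enclosed defects, taken mod 2*pi in the induced orientation
final angle = pi/12 + pi/4 = pi/3 (mod 2*pi)
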